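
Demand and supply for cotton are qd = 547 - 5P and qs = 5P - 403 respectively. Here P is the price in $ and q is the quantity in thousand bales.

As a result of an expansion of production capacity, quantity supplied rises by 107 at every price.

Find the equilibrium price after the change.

84.3

Original equilibrium: 547 - 5P = 5P - 403 gives 950 = 10P, so P = 95 and q = 72.
The shock moves the curves to qd = 547 - 5P and qs = 5P - 296.
Setting them equal: 547 - 5P = 5P - 296 → 843 = 10P, so P = 84.3 and q = 125.5.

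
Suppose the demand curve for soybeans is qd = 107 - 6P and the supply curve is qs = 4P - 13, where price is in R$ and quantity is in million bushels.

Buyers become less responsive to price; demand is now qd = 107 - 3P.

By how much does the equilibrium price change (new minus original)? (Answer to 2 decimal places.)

Solve the original market: 107 - 6P = 4P - 13, hence P = 12 and q = 35.
The shock moves the curves to qd = 107 - 3P and qs = 4P - 13.
New equilibrium: 107 - 3P = 4P - 13 ⇒ 120 = 7P ⇒ P = 120/7 ≈ 17.1429, q = 389/7 ≈ 55.5714.
ΔP = 17.1429 − 12 = +5.14.

+5.14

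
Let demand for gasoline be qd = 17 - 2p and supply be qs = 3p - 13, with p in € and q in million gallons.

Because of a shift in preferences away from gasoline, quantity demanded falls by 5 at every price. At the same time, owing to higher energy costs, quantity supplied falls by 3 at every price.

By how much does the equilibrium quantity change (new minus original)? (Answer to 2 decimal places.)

Solve the original market: 17 - 2p = 3p - 13, hence p = 6 and q = 5.
After the shift, demand is qd = 12 - 2p and supply is qs = 3p - 16.
Equate the new curves: 12 - 2p = 3p - 16, giving 28 = 5p, p = 5.6, q = 0.8.
Δq = 0.8 − 5 = -4.20.

-4.20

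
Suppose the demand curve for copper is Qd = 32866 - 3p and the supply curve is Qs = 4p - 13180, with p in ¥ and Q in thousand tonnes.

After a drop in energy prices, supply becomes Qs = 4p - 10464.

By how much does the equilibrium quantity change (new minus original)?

Solve the original market: 32866 - 3p = 4p - 13180, hence p = 6578 and Q = 13132.
The shock moves the curves to Qd = 32866 - 3p and Qs = 4p - 10464.
New equilibrium: 32866 - 3p = 4p - 10464 ⇒ 43330 = 7p ⇒ p = 6190, Q = 14296.
ΔQ = 14296 − 13132 = +1164.

+1164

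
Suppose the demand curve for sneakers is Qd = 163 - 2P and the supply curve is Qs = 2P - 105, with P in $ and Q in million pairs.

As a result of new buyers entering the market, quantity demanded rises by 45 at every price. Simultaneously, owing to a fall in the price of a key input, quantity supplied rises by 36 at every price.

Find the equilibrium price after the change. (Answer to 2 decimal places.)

Before the shock: 163 - 2P = 2P - 105 ⇒ 268 = 4P ⇒ P = 67, Q = 29.
With the change applied: demand Qd = 208 - 2P, supply Qs = 2P - 69.
New equilibrium: 208 - 2P = 2P - 69 ⇒ 277 = 4P ⇒ P = 69.25, Q = 69.5.

69.25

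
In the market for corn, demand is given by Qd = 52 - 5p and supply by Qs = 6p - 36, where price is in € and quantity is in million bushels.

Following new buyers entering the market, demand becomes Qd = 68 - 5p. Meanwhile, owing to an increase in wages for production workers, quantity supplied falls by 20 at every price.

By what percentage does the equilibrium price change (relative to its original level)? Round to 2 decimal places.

+40.91

Solve the original market: 52 - 5p = 6p - 36, hence p = 8 and Q = 12.
The new curves are Qd = 68 - 5p (demand) and Qs = 6p - 56 (supply).
New equilibrium: 68 - 5p = 6p - 56 ⇒ 124 = 11p ⇒ p = 124/11 ≈ 11.2727, Q = 128/11 ≈ 11.6364.
%Δp = (11.2727 − 8) / 8 × 100 = +40.91%.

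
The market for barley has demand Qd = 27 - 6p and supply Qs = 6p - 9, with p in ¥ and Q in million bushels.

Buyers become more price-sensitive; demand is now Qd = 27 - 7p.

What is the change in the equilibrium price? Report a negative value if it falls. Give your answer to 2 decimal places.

-0.23

Initially, 27 - 6p = 6p - 9, so 36 = 12p and p = 3, Q = 9.
With the change applied: demand Qd = 27 - 7p, supply Qs = 6p - 9.
New equilibrium: 27 - 7p = 6p - 9 ⇒ 36 = 13p ⇒ p = 36/13 ≈ 2.7692, Q = 99/13 ≈ 7.6154.
Δp = 2.7692 − 3 = -0.23.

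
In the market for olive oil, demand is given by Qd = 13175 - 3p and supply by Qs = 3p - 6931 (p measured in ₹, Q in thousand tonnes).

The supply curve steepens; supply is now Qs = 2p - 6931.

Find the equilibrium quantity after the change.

Solve the original market: 13175 - 3p = 3p - 6931, hence p = 3351 and Q = 3122.
The new curves are Qd = 13175 - 3p (demand) and Qs = 2p - 6931 (supply).
Clearing the new market: 13175 - 3p = 2p - 6931, so p = 4021.2 and Q = 1111.4.

1111.4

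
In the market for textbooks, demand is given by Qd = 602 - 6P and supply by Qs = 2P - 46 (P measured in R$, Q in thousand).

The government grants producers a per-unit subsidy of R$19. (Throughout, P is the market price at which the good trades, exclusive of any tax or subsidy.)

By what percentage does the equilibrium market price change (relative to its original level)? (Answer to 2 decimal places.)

-5.86

Original equilibrium: 602 - 6P = 2P - 46 gives 648 = 8P, so P = 81 and Q = 116.
Since sellers receive the price plus the subsidy, the effective supply curve becomes Qs = 2P - 8.
Setting them equal: 602 - 6P = 2P - 8 → 610 = 8P, so P = 76.25 and Q = 144.5.
%ΔP = (76.25 − 81) / 81 × 100 = -5.86%.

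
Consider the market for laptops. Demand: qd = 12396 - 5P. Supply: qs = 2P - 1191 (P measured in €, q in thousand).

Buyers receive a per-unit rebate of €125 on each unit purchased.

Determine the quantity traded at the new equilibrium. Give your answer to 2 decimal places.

Solve the original market: 12396 - 5P = 2P - 1191, hence P = 1941 and q = 2691.
Since buyers' out-of-pocket price is the market price minus the rebate, the effective demand curve becomes qd = 13021 - 5P.
New equilibrium: 13021 - 5P = 2P - 1191 ⇒ 14212 = 7P ⇒ P = 14212/7 ≈ 2030.2857, q = 20087/7 ≈ 2869.5714.

2869.57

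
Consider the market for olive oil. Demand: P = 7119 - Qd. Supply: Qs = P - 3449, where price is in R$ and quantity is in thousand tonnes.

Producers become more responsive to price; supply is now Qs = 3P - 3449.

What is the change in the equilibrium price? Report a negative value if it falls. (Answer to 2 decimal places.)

-2642.00

Before the shock: 7119 - P = P - 3449 ⇒ 10568 = 2P ⇒ P = 5284, Q = 1835.
With the change applied: demand Qd = 7119 - P, supply Qs = 3P - 3449.
New equilibrium: 7119 - P = 3P - 3449 ⇒ 10568 = 4P ⇒ P = 2642, Q = 4477.
ΔP = 2642 − 5284 = -2642.00.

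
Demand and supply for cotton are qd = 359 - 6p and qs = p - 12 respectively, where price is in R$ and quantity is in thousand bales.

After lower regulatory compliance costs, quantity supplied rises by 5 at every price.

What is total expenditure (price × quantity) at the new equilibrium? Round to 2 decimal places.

Solve the original market: 359 - 6p = p - 12, hence p = 53 and q = 41.
With the change applied: demand qd = 359 - 6p, supply qs = p - 7.
Equate the new curves: 359 - 6p = p - 7, giving 366 = 7p, p = 366/7 ≈ 52.2857, q = 317/7 ≈ 45.2857.
New expenditure = 52.2857 × 45.2857 = 2367.80.

2367.80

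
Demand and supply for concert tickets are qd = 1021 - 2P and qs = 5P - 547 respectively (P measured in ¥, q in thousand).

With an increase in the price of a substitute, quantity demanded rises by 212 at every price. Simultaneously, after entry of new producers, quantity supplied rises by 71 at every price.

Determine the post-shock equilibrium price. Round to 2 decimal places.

Solve the original market: 1021 - 2P = 5P - 547, hence P = 224 and q = 573.
The shock moves the curves to qd = 1233 - 2P and qs = 5P - 476.
New equilibrium: 1233 - 2P = 5P - 476 ⇒ 1709 = 7P ⇒ P = 1709/7 ≈ 244.1429, q = 5213/7 ≈ 744.7143.

244.14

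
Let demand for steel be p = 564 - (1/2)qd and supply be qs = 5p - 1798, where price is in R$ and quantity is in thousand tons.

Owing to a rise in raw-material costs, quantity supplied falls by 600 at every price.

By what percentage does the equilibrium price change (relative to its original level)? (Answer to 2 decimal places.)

+20.51

Before the shock: 1128 - 2p = 5p - 1798 ⇒ 2926 = 7p ⇒ p = 418, q = 292.
With the change applied: demand qd = 1128 - 2p, supply qs = 5p - 2398.
Equate the new curves: 1128 - 2p = 5p - 2398, giving 3526 = 7p, p = 3526/7 ≈ 503.7143, q = 844/7 ≈ 120.5714.
%Δp = (503.7143 − 418) / 418 × 100 = +20.51%.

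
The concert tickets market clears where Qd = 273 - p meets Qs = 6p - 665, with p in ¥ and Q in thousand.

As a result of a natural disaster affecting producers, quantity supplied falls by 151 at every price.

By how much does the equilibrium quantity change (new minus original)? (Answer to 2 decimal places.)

Initially, 273 - p = 6p - 665, so 938 = 7p and p = 134, Q = 139.
After the shift, demand is Qd = 273 - p and supply is Qs = 6p - 816.
New equilibrium: 273 - p = 6p - 816 ⇒ 1089 = 7p ⇒ p = 1089/7 ≈ 155.5714, Q = 822/7 ≈ 117.4286.
ΔQ = 117.4286 − 139 = -21.57.

-21.57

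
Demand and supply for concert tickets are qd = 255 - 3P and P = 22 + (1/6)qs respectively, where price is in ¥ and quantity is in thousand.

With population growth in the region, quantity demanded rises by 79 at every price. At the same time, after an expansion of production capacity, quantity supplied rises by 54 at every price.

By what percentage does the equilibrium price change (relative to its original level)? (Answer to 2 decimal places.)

Original equilibrium: 255 - 3P = 6P - 132 gives 387 = 9P, so P = 43 and q = 126.
The new curves are qd = 334 - 3P (demand) and qs = 6P - 78 (supply).
Setting them equal: 334 - 3P = 6P - 78 → 412 = 9P, so P = 412/9 ≈ 45.7778 and q = 590/3 ≈ 196.6667.
%ΔP = (45.7778 − 43) / 43 × 100 = +6.46%.

+6.46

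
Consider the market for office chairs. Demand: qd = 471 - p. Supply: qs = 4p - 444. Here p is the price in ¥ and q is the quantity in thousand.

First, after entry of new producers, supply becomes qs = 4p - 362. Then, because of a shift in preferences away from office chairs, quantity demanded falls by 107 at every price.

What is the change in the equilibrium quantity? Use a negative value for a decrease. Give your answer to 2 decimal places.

Original equilibrium: 471 - p = 4p - 444 gives 915 = 5p, so p = 183 and q = 288.
The new curves are qd = 364 - p (demand) and qs = 4p - 362 (supply).
Setting them equal: 364 - p = 4p - 362 → 726 = 5p, so p = 145.2 and q = 218.8.
Δq = 218.8 − 288 = -69.20.

-69.20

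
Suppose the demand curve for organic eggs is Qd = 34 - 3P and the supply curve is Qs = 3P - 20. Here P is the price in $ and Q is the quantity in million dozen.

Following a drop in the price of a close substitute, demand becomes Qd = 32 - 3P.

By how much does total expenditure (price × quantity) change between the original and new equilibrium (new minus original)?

-11

Original equilibrium: 34 - 3P = 3P - 20 gives 54 = 6P, so P = 9 and Q = 7.
After the shift, demand is Qd = 32 - 3P and supply is Qs = 3P - 20.
Equate the new curves: 32 - 3P = 3P - 20, giving 52 = 6P, P = 26/3 ≈ 8.6667, Q = 6.
Expenditure moves from 9×7 = 63 to 8.6667×6 = 52; change = -11.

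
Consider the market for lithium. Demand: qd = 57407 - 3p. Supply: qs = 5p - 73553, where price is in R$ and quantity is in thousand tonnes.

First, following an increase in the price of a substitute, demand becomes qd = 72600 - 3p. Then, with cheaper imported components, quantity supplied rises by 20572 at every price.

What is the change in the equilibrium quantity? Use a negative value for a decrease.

Before the shock: 57407 - 3p = 5p - 73553 ⇒ 130960 = 8p ⇒ p = 16370, q = 8297.
The shock moves the curves to qd = 72600 - 3p and qs = 5p - 52981.
Equate the new curves: 72600 - 3p = 5p - 52981, giving 125581 = 8p, p = 15697.625, q = 25507.125.
Δq = 25507.125 − 8297 = +17210.125.

+17210.125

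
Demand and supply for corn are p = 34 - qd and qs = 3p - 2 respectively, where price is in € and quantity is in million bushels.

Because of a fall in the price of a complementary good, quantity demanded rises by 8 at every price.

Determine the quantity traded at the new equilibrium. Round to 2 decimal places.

Before the shock: 34 - p = 3p - 2 ⇒ 36 = 4p ⇒ p = 9, q = 25.
The new curves are qd = 42 - p (demand) and qs = 3p - 2 (supply).
Clearing the new market: 42 - p = 3p - 2, so p = 11 and q = 31.

31.00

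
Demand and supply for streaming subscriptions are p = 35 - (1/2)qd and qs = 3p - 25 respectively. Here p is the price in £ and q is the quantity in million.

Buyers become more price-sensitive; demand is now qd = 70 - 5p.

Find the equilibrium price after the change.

11.875

Initially, 70 - 2p = 3p - 25, so 95 = 5p and p = 19, q = 32.
With the change applied: demand qd = 70 - 5p, supply qs = 3p - 25.
New equilibrium: 70 - 5p = 3p - 25 ⇒ 95 = 8p ⇒ p = 11.875, q = 10.625.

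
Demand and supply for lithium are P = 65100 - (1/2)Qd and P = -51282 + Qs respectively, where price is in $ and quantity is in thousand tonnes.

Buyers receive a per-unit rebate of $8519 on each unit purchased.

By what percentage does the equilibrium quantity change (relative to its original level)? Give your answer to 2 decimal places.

Solve the original market: 130200 - 2P = P + 51282, hence P = 26306 and Q = 77588.
Since buyers' out-of-pocket price is the market price minus the rebate, the effective demand curve becomes Qd = 147238 - 2P.
Clearing the new market: 147238 - 2P = P + 51282, so P = 95956/3 ≈ 31985.3333 and Q = 249802/3 ≈ 83267.3333.
%ΔQ = (83267.3333 − 77588) / 77588 × 100 = +7.32%.

+7.32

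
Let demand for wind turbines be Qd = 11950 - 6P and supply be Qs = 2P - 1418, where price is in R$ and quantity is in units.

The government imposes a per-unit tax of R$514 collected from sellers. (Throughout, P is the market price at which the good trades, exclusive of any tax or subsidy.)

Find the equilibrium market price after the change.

1799.5

Initially, 11950 - 6P = 2P - 1418, so 13368 = 8P and P = 1671, Q = 1924.
Since sellers keep the price net of the tax, the effective supply curve becomes Qs = 2P - 2446.
Setting them equal: 11950 - 6P = 2P - 2446 → 14396 = 8P, so P = 1799.5 and Q = 1153.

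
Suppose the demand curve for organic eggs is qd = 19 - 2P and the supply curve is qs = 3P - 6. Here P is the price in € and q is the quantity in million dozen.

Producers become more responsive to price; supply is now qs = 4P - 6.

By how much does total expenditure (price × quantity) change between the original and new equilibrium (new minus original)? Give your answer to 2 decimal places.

-0.56

Solve the original market: 19 - 2P = 3P - 6, hence P = 5 and q = 9.
With the change applied: demand qd = 19 - 2P, supply qs = 4P - 6.
New equilibrium: 19 - 2P = 4P - 6 ⇒ 25 = 6P ⇒ P = 25/6 ≈ 4.1667, q = 32/3 ≈ 10.6667.
Expenditure moves from 5×9 = 45 to 4.1667×10.6667 = 44.4444; change = -0.56.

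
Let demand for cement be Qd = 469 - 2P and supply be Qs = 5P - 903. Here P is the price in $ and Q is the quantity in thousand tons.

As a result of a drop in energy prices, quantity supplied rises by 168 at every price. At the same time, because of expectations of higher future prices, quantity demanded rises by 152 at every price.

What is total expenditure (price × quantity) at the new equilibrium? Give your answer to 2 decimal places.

45246.12

Solve the original market: 469 - 2P = 5P - 903, hence P = 196 and Q = 77.
With the change applied: demand Qd = 621 - 2P, supply Qs = 5P - 735.
New equilibrium: 621 - 2P = 5P - 735 ⇒ 1356 = 7P ⇒ P = 1356/7 ≈ 193.7143, Q = 1635/7 ≈ 233.5714.
New expenditure = 193.7143 × 233.5714 = 45246.12.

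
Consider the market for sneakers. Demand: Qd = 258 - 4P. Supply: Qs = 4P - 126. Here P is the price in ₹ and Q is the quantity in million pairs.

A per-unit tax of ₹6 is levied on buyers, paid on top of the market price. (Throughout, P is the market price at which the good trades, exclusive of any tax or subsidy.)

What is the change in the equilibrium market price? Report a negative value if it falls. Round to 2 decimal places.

Before the shock: 258 - 4P = 4P - 126 ⇒ 384 = 8P ⇒ P = 48, Q = 66.
Since buyers pay the price plus the tax, the effective demand curve becomes Qd = 234 - 4P.
Equate the new curves: 234 - 4P = 4P - 126, giving 360 = 8P, P = 45, Q = 54.
ΔP = 45 − 48 = -3.00.

-3.00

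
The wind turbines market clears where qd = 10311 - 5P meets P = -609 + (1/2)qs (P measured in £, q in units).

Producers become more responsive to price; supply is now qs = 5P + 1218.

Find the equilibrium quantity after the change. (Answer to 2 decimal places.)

Solve the original market: 10311 - 5P = 2P + 1218, hence P = 1299 and q = 3816.
The new curves are qd = 10311 - 5P (demand) and qs = 5P + 1218 (supply).
New equilibrium: 10311 - 5P = 5P + 1218 ⇒ 9093 = 10P ⇒ P = 909.3, q = 5764.5.

5764.50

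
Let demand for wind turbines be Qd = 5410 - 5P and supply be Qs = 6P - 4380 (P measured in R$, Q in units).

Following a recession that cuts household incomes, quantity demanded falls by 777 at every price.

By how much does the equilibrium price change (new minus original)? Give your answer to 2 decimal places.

-70.64

Solve the original market: 5410 - 5P = 6P - 4380, hence P = 890 and Q = 960.
The new curves are Qd = 4633 - 5P (demand) and Qs = 6P - 4380 (supply).
Equate the new curves: 4633 - 5P = 6P - 4380, giving 9013 = 11P, P = 9013/11 ≈ 819.3636, Q = 5898/11 ≈ 536.1818.
ΔP = 819.3636 − 890 = -70.64.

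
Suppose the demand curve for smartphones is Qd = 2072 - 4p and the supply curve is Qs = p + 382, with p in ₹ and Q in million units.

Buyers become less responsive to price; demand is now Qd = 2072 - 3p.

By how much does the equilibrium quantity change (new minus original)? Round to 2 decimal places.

+84.50

Solve the original market: 2072 - 4p = p + 382, hence p = 338 and Q = 720.
After the shift, demand is Qd = 2072 - 3p and supply is Qs = p + 382.
Clearing the new market: 2072 - 3p = p + 382, so p = 422.5 and Q = 804.5.
ΔQ = 804.5 − 720 = +84.50.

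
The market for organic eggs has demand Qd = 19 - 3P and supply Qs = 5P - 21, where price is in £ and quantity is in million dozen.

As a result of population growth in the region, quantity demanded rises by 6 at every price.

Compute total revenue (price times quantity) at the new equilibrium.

44.5625

Initially, 19 - 3P = 5P - 21, so 40 = 8P and P = 5, Q = 4.
With the change applied: demand Qd = 25 - 3P, supply Qs = 5P - 21.
Equate the new curves: 25 - 3P = 5P - 21, giving 46 = 8P, P = 5.75, Q = 7.75.
New expenditure = 5.75 × 7.75 = 44.5625.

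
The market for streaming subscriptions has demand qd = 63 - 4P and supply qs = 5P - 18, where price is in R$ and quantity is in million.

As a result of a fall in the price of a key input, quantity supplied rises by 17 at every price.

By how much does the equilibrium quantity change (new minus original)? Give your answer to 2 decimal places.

+7.56

Before the shock: 63 - 4P = 5P - 18 ⇒ 81 = 9P ⇒ P = 9, q = 27.
After the shift, demand is qd = 63 - 4P and supply is qs = 5P - 1.
Equate the new curves: 63 - 4P = 5P - 1, giving 64 = 9P, P = 64/9 ≈ 7.1111, q = 311/9 ≈ 34.5556.
Δq = 34.5556 − 27 = +7.56.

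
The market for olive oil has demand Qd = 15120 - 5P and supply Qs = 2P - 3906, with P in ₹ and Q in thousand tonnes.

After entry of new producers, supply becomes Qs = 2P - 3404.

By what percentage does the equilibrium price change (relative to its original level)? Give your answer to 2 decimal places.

-2.64

Original equilibrium: 15120 - 5P = 2P - 3906 gives 19026 = 7P, so P = 2718 and Q = 1530.
After the shift, demand is Qd = 15120 - 5P and supply is Qs = 2P - 3404.
New equilibrium: 15120 - 5P = 2P - 3404 ⇒ 18524 = 7P ⇒ P = 18524/7 ≈ 2646.2857, Q = 13220/7 ≈ 1888.5714.
%ΔP = (2646.2857 − 2718) / 2718 × 100 = -2.64%.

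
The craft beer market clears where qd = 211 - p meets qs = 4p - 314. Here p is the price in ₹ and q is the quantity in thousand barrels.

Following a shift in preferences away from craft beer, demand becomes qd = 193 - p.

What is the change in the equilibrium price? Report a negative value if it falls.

-3.6

Before the shock: 211 - p = 4p - 314 ⇒ 525 = 5p ⇒ p = 105, q = 106.
The shock moves the curves to qd = 193 - p and qs = 4p - 314.
New equilibrium: 193 - p = 4p - 314 ⇒ 507 = 5p ⇒ p = 101.4, q = 91.6.
Δp = 101.4 − 105 = -3.6.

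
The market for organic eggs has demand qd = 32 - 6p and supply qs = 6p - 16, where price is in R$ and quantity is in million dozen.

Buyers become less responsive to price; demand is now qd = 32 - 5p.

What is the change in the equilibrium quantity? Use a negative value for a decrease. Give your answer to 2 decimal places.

Initially, 32 - 6p = 6p - 16, so 48 = 12p and p = 4, q = 8.
The new curves are qd = 32 - 5p (demand) and qs = 6p - 16 (supply).
New equilibrium: 32 - 5p = 6p - 16 ⇒ 48 = 11p ⇒ p = 48/11 ≈ 4.3636, q = 112/11 ≈ 10.1818.
Δq = 10.1818 − 8 = +2.18.

+2.18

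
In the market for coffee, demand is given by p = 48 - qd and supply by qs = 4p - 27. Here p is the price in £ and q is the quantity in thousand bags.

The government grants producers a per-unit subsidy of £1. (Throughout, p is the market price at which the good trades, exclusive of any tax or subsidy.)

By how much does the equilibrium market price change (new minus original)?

Original equilibrium: 48 - p = 4p - 27 gives 75 = 5p, so p = 15 and q = 33.
Since sellers receive the price plus the subsidy, the effective supply curve becomes qs = 4p - 23.
Clearing the new market: 48 - p = 4p - 23, so p = 14.2 and q = 33.8.
Δp = 14.2 − 15 = -0.8.

-0.8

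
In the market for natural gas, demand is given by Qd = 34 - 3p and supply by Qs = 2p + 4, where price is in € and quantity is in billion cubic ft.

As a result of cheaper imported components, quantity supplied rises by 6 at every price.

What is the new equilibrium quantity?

Solve the original market: 34 - 3p = 2p + 4, hence p = 6 and Q = 16.
With the change applied: demand Qd = 34 - 3p, supply Qs = 2p + 10.
Equate the new curves: 34 - 3p = 2p + 10, giving 24 = 5p, p = 4.8, Q = 19.6.

19.6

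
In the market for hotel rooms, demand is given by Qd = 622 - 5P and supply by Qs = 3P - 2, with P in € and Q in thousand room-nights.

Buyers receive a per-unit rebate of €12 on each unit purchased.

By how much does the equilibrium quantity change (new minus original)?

+22.5

Before the shock: 622 - 5P = 3P - 2 ⇒ 624 = 8P ⇒ P = 78, Q = 232.
Since buyers' out-of-pocket price is the market price minus the rebate, the effective demand curve becomes Qd = 682 - 5P.
Equate the new curves: 682 - 5P = 3P - 2, giving 684 = 8P, P = 85.5, Q = 254.5.
ΔQ = 254.5 − 232 = +22.5.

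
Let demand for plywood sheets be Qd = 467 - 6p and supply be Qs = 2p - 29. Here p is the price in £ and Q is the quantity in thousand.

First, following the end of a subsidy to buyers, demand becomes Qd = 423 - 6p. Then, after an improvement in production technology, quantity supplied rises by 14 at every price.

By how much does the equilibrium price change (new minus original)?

Initially, 467 - 6p = 2p - 29, so 496 = 8p and p = 62, Q = 95.
With the change applied: demand Qd = 423 - 6p, supply Qs = 2p - 15.
Setting them equal: 423 - 6p = 2p - 15 → 438 = 8p, so p = 54.75 and Q = 94.5.
Δp = 54.75 − 62 = -7.25.

-7.25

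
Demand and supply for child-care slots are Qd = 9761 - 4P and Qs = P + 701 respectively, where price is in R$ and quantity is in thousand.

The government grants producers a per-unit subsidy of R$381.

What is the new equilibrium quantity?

Initially, 9761 - 4P = P + 701, so 9060 = 5P and P = 1812, Q = 2513.
Since sellers receive the price plus the subsidy, the effective supply curve becomes Qs = P + 1082.
Equate the new curves: 9761 - 4P = P + 1082, giving 8679 = 5P, P = 1735.8, Q = 2817.8.

2817.8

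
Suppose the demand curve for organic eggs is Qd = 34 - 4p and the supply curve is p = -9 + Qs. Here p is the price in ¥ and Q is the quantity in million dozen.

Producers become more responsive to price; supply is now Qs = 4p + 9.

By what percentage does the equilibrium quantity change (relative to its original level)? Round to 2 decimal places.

Before the shock: 34 - 4p = p + 9 ⇒ 25 = 5p ⇒ p = 5, Q = 14.
After the shift, demand is Qd = 34 - 4p and supply is Qs = 4p + 9.
Setting them equal: 34 - 4p = 4p + 9 → 25 = 8p, so p = 3.125 and Q = 21.5.
%ΔQ = (21.5 − 14) / 14 × 100 = +53.57%.

+53.57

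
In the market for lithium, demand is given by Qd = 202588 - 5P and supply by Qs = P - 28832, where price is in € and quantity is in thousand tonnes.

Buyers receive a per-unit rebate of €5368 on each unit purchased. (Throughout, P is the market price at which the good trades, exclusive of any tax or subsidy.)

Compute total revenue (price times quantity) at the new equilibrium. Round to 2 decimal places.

Solve the original market: 202588 - 5P = P - 28832, hence P = 38570 and Q = 9738.
Since buyers' out-of-pocket price is the market price minus the rebate, the effective demand curve becomes Qd = 229428 - 5P.
Clearing the new market: 229428 - 5P = P - 28832, so P = 129130/3 ≈ 43043.3333 and Q = 42634/3 ≈ 14211.3333.
New expenditure = 43043.3333 × 14211.3333 = 611703157.78.

611703157.78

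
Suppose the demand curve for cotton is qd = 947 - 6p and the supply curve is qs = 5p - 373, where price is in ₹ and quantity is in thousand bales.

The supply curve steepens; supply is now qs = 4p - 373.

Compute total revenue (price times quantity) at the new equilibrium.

20460

Initially, 947 - 6p = 5p - 373, so 1320 = 11p and p = 120, q = 227.
The new curves are qd = 947 - 6p (demand) and qs = 4p - 373 (supply).
New equilibrium: 947 - 6p = 4p - 373 ⇒ 1320 = 10p ⇒ p = 132, q = 155.
New expenditure = 132 × 155 = 20460.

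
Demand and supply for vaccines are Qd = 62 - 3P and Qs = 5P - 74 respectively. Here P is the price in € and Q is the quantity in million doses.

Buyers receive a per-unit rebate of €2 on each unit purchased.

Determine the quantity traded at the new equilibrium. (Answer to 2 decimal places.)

14.75

Initially, 62 - 3P = 5P - 74, so 136 = 8P and P = 17, Q = 11.
Since buyers' out-of-pocket price is the market price minus the rebate, the effective demand curve becomes Qd = 68 - 3P.
New equilibrium: 68 - 3P = 5P - 74 ⇒ 142 = 8P ⇒ P = 17.75, Q = 14.75.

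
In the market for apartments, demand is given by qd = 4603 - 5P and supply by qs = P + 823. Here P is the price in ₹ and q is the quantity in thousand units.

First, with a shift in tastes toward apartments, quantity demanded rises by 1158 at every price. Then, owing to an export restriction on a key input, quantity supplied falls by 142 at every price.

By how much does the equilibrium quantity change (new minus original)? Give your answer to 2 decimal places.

+74.67

Original equilibrium: 4603 - 5P = P + 823 gives 3780 = 6P, so P = 630 and q = 1453.
With the change applied: demand qd = 5761 - 5P, supply qs = P + 681.
Equate the new curves: 5761 - 5P = P + 681, giving 5080 = 6P, P = 2540/3 ≈ 846.6667, q = 4583/3 ≈ 1527.6667.
Δq = 1527.6667 − 1453 = +74.67.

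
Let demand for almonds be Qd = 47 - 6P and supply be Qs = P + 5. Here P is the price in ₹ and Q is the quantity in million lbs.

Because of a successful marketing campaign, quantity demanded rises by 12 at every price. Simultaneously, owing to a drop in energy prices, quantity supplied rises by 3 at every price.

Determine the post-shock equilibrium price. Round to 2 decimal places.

Before the shock: 47 - 6P = P + 5 ⇒ 42 = 7P ⇒ P = 6, Q = 11.
With the change applied: demand Qd = 59 - 6P, supply Qs = P + 8.
New equilibrium: 59 - 6P = P + 8 ⇒ 51 = 7P ⇒ P = 51/7 ≈ 7.2857, Q = 107/7 ≈ 15.2857.

7.29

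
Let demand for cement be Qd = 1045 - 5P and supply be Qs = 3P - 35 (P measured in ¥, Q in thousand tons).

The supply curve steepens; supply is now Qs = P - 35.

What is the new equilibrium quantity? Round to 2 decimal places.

145.00

Before the shock: 1045 - 5P = 3P - 35 ⇒ 1080 = 8P ⇒ P = 135, Q = 370.
The shock moves the curves to Qd = 1045 - 5P and Qs = P - 35.
Clearing the new market: 1045 - 5P = P - 35, so P = 180 and Q = 145.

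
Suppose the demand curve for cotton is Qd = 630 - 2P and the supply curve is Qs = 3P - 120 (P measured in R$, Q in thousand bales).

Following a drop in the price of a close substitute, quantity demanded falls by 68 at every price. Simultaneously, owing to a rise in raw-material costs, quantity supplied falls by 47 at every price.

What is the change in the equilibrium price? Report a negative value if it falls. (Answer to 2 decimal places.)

-4.20

Original equilibrium: 630 - 2P = 3P - 120 gives 750 = 5P, so P = 150 and Q = 330.
The new curves are Qd = 562 - 2P (demand) and Qs = 3P - 167 (supply).
Equate the new curves: 562 - 2P = 3P - 167, giving 729 = 5P, P = 145.8, Q = 270.4.
ΔP = 145.8 − 150 = -4.20.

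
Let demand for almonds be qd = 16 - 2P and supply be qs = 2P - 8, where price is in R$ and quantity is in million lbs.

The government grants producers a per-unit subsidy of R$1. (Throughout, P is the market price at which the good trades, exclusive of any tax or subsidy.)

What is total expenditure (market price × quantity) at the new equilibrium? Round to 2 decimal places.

27.50

Original equilibrium: 16 - 2P = 2P - 8 gives 24 = 4P, so P = 6 and q = 4.
Since sellers receive the price plus the subsidy, the effective supply curve becomes qs = 2P - 6.
Clearing the new market: 16 - 2P = 2P - 6, so P = 5.5 and q = 5.
New expenditure = 5.5 × 5 = 27.50.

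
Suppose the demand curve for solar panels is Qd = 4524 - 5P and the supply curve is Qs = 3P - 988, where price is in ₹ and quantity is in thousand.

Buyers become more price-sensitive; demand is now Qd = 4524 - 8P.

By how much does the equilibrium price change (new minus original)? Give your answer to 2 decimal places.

Initially, 4524 - 5P = 3P - 988, so 5512 = 8P and P = 689, Q = 1079.
After the shift, demand is Qd = 4524 - 8P and supply is Qs = 3P - 988.
Clearing the new market: 4524 - 8P = 3P - 988, so P = 5512/11 ≈ 501.0909 and Q = 5668/11 ≈ 515.2727.
ΔP = 501.0909 − 689 = -187.91.

-187.91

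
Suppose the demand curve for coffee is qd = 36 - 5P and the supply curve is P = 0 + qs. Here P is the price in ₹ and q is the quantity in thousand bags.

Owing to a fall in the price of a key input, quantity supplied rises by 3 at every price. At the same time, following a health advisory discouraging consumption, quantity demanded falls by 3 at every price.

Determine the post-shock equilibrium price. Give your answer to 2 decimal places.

Initially, 36 - 5P = P, so 36 = 6P and P = 6, q = 6.
After the shift, demand is qd = 33 - 5P and supply is qs = P + 3.
Equate the new curves: 33 - 5P = P + 3, giving 30 = 6P, P = 5, q = 8.

5.00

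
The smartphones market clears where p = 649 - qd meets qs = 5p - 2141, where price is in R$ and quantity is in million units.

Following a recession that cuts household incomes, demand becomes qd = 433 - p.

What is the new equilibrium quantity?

4

Original equilibrium: 649 - p = 5p - 2141 gives 2790 = 6p, so p = 465 and q = 184.
With the change applied: demand qd = 433 - p, supply qs = 5p - 2141.
Equate the new curves: 433 - p = 5p - 2141, giving 2574 = 6p, p = 429, q = 4.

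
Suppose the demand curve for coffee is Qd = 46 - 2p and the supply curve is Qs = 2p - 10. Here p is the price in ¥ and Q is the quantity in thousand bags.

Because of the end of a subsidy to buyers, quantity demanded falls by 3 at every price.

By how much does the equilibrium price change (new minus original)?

Initially, 46 - 2p = 2p - 10, so 56 = 4p and p = 14, Q = 18.
The shock moves the curves to Qd = 43 - 2p and Qs = 2p - 10.
Setting them equal: 43 - 2p = 2p - 10 → 53 = 4p, so p = 13.25 and Q = 16.5.
Δp = 13.25 − 14 = -0.75.

-0.75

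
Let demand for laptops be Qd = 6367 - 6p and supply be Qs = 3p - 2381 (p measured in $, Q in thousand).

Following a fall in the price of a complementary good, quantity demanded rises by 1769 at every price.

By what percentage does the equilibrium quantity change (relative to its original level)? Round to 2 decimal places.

+110.22

Original equilibrium: 6367 - 6p = 3p - 2381 gives 8748 = 9p, so p = 972 and Q = 535.
With the change applied: demand Qd = 8136 - 6p, supply Qs = 3p - 2381.
Clearing the new market: 8136 - 6p = 3p - 2381, so p = 10517/9 ≈ 1168.5556 and Q = 3374/3 ≈ 1124.6667.
%ΔQ = (1124.6667 − 535) / 535 × 100 = +110.22%.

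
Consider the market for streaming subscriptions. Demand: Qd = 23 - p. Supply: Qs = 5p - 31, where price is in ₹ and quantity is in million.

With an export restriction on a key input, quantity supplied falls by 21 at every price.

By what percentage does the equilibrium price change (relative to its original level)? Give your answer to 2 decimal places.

Solve the original market: 23 - p = 5p - 31, hence p = 9 and Q = 14.
The shock moves the curves to Qd = 23 - p and Qs = 5p - 52.
New equilibrium: 23 - p = 5p - 52 ⇒ 75 = 6p ⇒ p = 12.5, Q = 10.5.
%Δp = (12.5 − 9) / 9 × 100 = +38.89%.

+38.89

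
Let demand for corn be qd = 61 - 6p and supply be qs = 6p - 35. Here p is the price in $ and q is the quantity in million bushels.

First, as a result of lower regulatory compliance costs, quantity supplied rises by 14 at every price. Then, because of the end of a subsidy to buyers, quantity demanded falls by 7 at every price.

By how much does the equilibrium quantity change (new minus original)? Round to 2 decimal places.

+3.50

Before the shock: 61 - 6p = 6p - 35 ⇒ 96 = 12p ⇒ p = 8, q = 13.
After the shift, demand is qd = 54 - 6p and supply is qs = 6p - 21.
Clearing the new market: 54 - 6p = 6p - 21, so p = 6.25 and q = 16.5.
Δq = 16.5 − 13 = +3.50.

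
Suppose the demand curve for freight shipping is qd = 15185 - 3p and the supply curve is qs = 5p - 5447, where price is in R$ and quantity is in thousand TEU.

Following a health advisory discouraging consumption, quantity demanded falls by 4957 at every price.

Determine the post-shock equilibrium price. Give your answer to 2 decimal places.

Initially, 15185 - 3p = 5p - 5447, so 20632 = 8p and p = 2579, q = 7448.
The shock moves the curves to qd = 10228 - 3p and qs = 5p - 5447.
Clearing the new market: 10228 - 3p = 5p - 5447, so p = 1959.375 and q = 4349.875.

1959.38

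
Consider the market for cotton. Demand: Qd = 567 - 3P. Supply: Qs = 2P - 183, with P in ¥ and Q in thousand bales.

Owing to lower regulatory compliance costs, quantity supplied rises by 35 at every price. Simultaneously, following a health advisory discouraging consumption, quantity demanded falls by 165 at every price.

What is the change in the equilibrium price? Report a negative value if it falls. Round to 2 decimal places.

Initially, 567 - 3P = 2P - 183, so 750 = 5P and P = 150, Q = 117.
After the shift, demand is Qd = 402 - 3P and supply is Qs = 2P - 148.
Clearing the new market: 402 - 3P = 2P - 148, so P = 110 and Q = 72.
ΔP = 110 − 150 = -40.00.

-40.00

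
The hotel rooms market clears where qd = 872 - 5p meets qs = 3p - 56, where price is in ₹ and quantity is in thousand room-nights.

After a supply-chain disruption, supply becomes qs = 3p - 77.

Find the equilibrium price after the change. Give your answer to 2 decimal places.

Original equilibrium: 872 - 5p = 3p - 56 gives 928 = 8p, so p = 116 and q = 292.
With the change applied: demand qd = 872 - 5p, supply qs = 3p - 77.
New equilibrium: 872 - 5p = 3p - 77 ⇒ 949 = 8p ⇒ p = 118.625, q = 278.875.

118.63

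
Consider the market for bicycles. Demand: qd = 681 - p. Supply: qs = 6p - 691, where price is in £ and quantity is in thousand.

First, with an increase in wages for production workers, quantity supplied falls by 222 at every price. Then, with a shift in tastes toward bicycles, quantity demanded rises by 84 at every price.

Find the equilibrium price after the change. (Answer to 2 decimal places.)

239.71

Before the shock: 681 - p = 6p - 691 ⇒ 1372 = 7p ⇒ p = 196, q = 485.
With the change applied: demand qd = 765 - p, supply qs = 6p - 913.
Clearing the new market: 765 - p = 6p - 913, so p = 1678/7 ≈ 239.7143 and q = 3677/7 ≈ 525.2857.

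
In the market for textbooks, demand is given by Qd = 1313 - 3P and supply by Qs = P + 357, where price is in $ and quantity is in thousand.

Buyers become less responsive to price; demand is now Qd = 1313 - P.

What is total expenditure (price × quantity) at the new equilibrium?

399130

Solve the original market: 1313 - 3P = P + 357, hence P = 239 and Q = 596.
The shock moves the curves to Qd = 1313 - P and Qs = P + 357.
Setting them equal: 1313 - P = P + 357 → 956 = 2P, so P = 478 and Q = 835.
New expenditure = 478 × 835 = 399130.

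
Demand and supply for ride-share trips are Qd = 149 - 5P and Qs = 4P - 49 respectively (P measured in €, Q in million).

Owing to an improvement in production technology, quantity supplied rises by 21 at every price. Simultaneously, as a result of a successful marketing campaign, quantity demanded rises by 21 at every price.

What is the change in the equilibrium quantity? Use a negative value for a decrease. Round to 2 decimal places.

Before the shock: 149 - 5P = 4P - 49 ⇒ 198 = 9P ⇒ P = 22, Q = 39.
The shock moves the curves to Qd = 170 - 5P and Qs = 4P - 28.
Setting them equal: 170 - 5P = 4P - 28 → 198 = 9P, so P = 22 and Q = 60.
ΔQ = 60 − 39 = +21.00.

+21.00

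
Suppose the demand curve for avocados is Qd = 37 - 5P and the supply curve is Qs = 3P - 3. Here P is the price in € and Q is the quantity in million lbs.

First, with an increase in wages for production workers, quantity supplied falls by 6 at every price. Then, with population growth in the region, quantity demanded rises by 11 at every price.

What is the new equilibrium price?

Solve the original market: 37 - 5P = 3P - 3, hence P = 5 and Q = 12.
With the change applied: demand Qd = 48 - 5P, supply Qs = 3P - 9.
Equate the new curves: 48 - 5P = 3P - 9, giving 57 = 8P, P = 7.125, Q = 12.375.

7.125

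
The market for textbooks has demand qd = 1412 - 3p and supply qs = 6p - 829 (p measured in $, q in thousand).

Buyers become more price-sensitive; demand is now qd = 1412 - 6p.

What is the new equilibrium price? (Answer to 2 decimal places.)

Original equilibrium: 1412 - 3p = 6p - 829 gives 2241 = 9p, so p = 249 and q = 665.
With the change applied: demand qd = 1412 - 6p, supply qs = 6p - 829.
Setting them equal: 1412 - 6p = 6p - 829 → 2241 = 12p, so p = 186.75 and q = 291.5.

186.75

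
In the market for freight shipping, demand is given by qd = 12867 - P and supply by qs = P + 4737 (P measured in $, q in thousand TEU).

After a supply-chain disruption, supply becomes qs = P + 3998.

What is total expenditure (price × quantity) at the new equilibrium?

37393921.25

Solve the original market: 12867 - P = P + 4737, hence P = 4065 and q = 8802.
The new curves are qd = 12867 - P (demand) and qs = P + 3998 (supply).
Setting them equal: 12867 - P = P + 3998 → 8869 = 2P, so P = 4434.5 and q = 8432.5.
New expenditure = 4434.5 × 8432.5 = 37393921.25.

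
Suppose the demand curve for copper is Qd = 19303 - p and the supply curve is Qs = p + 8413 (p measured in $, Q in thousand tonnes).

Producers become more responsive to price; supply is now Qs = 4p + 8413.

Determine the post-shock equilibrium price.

Initially, 19303 - p = p + 8413, so 10890 = 2p and p = 5445, Q = 13858.
With the change applied: demand Qd = 19303 - p, supply Qs = 4p + 8413.
Equate the new curves: 19303 - p = 4p + 8413, giving 10890 = 5p, p = 2178, Q = 17125.

2178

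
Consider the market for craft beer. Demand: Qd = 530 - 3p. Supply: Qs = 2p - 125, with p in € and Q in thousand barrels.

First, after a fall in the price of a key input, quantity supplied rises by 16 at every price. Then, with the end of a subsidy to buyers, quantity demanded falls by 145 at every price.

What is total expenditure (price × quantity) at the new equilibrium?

8753.68

Solve the original market: 530 - 3p = 2p - 125, hence p = 131 and Q = 137.
The shock moves the curves to Qd = 385 - 3p and Qs = 2p - 109.
Setting them equal: 385 - 3p = 2p - 109 → 494 = 5p, so p = 98.8 and Q = 88.6.
New expenditure = 98.8 × 88.6 = 8753.68.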